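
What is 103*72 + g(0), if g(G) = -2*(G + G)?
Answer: 7416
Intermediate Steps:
g(G) = -4*G
103*72 + g(0) = 103*72 - 4*0 = 7416 + 0 = 7416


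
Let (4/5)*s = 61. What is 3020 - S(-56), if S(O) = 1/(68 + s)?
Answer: 1742536/577 ≈ 3020.0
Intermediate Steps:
s = 305/4 (s = (5/4)*61 = 305/4 ≈ 76.250)
S(O) = 4/577 (S(O) = 1/(68 + 305/4) = 1/(577/4) = 4/577)
3020 - S(-56) = 3020 - 1*4/577 = 3020 - 4/577 = 1742536/577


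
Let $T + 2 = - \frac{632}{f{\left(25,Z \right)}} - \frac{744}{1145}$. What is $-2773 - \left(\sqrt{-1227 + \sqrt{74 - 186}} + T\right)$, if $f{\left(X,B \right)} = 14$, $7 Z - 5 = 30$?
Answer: $- \frac{21842537}{8015} - \sqrt{-1227 + 4 i \sqrt{7}} \approx -2725.4 - 35.029 i$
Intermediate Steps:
$Z = 5$ ($Z = \frac{5}{7} + \frac{1}{7} \cdot 30 = \frac{5}{7} + \frac{30}{7} = 5$)
$T = - \frac{383058}{8015}$ ($T = -2 - \left(\frac{316}{7} + \frac{744}{1145}\right) = -2 - \frac{367028}{8015} = - \frac{383058}{8015} \approx -47.793$)
$-2773 - \left(\sqrt{-1227 + \sqrt{74 - 186}} + T\right) = -2773 - \left(\sqrt{-1227 + \sqrt{74 - 186}} - \frac{383058}{8015}\right) = -2773 - \left(\sqrt{-1227 + \sqrt{-112}} - \frac{383058}{8015}\right) = -2773 - \left(\sqrt{-1227 + 4 i \sqrt{7}} - \frac{383058}{8015}\right) = -2773 - \left(- \frac{383058}{8015} + \sqrt{-1227 + 4 i \sqrt{7}}\right) = -2773 + \left(\frac{383058}{8015} - \sqrt{-1227 + 4 i \sqrt{7}}\right) = - \frac{21842537}{8015} - \sqrt{-1227 + 4 i \sqrt{7}}$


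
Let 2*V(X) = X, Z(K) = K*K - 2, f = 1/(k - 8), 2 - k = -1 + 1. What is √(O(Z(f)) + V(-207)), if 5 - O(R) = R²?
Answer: I*√132697/36 ≈ 10.119*I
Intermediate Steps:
k = 2 (k = 2 - (-1 + 1) = 2 - 1*0 = 2 + 0 = 2)
f = -⅙ (f = 1/(2 - 8) = 1/(-6) = -⅙ ≈ -0.16667)
Z(K) = -2 + K² (Z(K) = K² - 2 = -2 + K²)
V(X) = X/2
O(R) = 5 - R²
√(O(Z(f)) + V(-207)) = √((5 - (-2 + (-⅙)²)²) + (½)*(-207)) = √((5 - (-2 + 1/36)²) - 207/2) = √((5 - (-71/36)²) - 207/2) = √((5 - 1*5041/1296) - 207/2) = √((5 - 5041/1296) - 207/2) = √(1439/1296 - 207/2) = √(-132697/1296) = I*√132697/36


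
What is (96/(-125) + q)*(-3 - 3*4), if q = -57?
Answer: 21663/25 ≈ 866.52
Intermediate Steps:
(96/(-125) + q)*(-3 - 3*4) = (96/(-125) - 57)*(-3 - 3*4) = (96*(-1/125) - 57)*(-3 - 12) = (-96/125 - 57)*(-15) = -7221/125*(-15) = 21663/25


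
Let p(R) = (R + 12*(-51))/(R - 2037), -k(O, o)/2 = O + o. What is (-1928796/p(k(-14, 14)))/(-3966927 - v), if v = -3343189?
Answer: 109137707/10603546 ≈ 10.293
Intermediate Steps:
k(O, o) = -2*O - 2*o (k(O, o) = -2*(O + o) = -2*O - 2*o)
p(R) = (-612 + R)/(-2037 + R) (p(R) = (R - 612)/(-2037 + R) = (-612 + R)/(-2037 + R))
(-1928796/p(k(-14, 14)))/(-3966927 - v) = (-1928796*(-2037 + (-2*(-14) - 2*14))/(-612 + (-2*(-14) - 2*14)))/(-3966927 - 1*(-3343189)) = (-1928796*(-2037 + (28 - 28))/(-612 + (28 - 28)))/(-3966927 + 3343189) = -1928796*(-2037 + 0)/(-612 + 0)/(-623738) = -1928796/(-612/(-2037))*(-1/623738) = -1928796/((-1/2037*(-612)))*(-1/623738) = -1928796/204/679*(-1/623738) = -1928796*679/204*(-1/623738) = -109137707/17*(-1/623738) = 109137707/10603546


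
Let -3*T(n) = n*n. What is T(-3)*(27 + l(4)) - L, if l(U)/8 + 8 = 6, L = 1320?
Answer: -1353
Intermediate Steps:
l(U) = -16 (l(U) = -64 + 8*6 = -64 + 48 = -16)
T(n) = -n**2/3 (T(n) = -n*n/3 = -n**2/3)
T(-3)*(27 + l(4)) - L = (-1/3*(-3)**2)*(27 - 16) - 1*1320 = -1/3*9*11 - 1320 = -3*11 - 1320 = -33 - 1320 = -1353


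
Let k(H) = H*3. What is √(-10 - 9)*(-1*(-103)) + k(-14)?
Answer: -42 + 103*I*√19 ≈ -42.0 + 448.97*I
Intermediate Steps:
k(H) = 3*H
√(-10 - 9)*(-1*(-103)) + k(-14) = √(-10 - 9)*(-1*(-103)) + 3*(-14) = √(-19)*103 - 42 = (I*√19)*103 - 42 = 103*I*√19 - 42 = -42 + 103*I*√19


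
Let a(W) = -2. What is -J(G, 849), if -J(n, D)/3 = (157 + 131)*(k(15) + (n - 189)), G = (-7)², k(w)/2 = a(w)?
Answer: -124416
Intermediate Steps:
k(w) = -4 (k(w) = 2*(-2) = -4)
G = 49
J(n, D) = 166752 - 864*n (J(n, D) = -3*(157 + 131)*(-4 + (n - 189)) = -864*(-4 + (-189 + n)) = -864*(-193 + n) = -3*(-55584 + 288*n) = 166752 - 864*n)
-J(G, 849) = -(166752 - 864*49) = -(166752 - 42336) = -1*124416 = -124416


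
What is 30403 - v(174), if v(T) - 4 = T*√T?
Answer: 30399 - 174*√174 ≈ 28104.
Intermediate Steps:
v(T) = 4 + T^(3/2) (v(T) = 4 + T*√T = 4 + T^(3/2))
30403 - v(174) = 30403 - (4 + 174^(3/2)) = 30403 - (4 + 174*√174) = 30403 + (-4 - 174*√174) = 30399 - 174*√174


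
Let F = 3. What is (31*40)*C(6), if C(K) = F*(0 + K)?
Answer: 22320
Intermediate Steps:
C(K) = 3*K (C(K) = 3*(0 + K) = 3*K)
(31*40)*C(6) = (31*40)*(3*6) = 1240*18 = 22320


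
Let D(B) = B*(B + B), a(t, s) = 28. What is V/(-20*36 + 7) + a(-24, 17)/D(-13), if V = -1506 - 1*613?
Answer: 368093/120497 ≈ 3.0548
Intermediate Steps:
D(B) = 2*B² (D(B) = B*(2*B) = 2*B²)
V = -2119 (V = -1506 - 613 = -2119)
V/(-20*36 + 7) + a(-24, 17)/D(-13) = -2119/(-20*36 + 7) + 28/((2*(-13)²)) = -2119/(-720 + 7) + 28/((2*169)) = -2119/(-713) + 28/338 = -2119*(-1/713) + 28*(1/338) = 2119/713 + 14/169 = 368093/120497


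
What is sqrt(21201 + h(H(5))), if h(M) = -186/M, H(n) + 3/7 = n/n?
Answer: 3*sqrt(9278)/2 ≈ 144.48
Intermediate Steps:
H(n) = 4/7 (H(n) = -3/7 + n/n = -3/7 + 1 = 4/7)
sqrt(21201 + h(H(5))) = sqrt(21201 - 186/4/7) = sqrt(21201 - 186*7/4) = sqrt(21201 - 651/2) = sqrt(41751/2) = 3*sqrt(9278)/2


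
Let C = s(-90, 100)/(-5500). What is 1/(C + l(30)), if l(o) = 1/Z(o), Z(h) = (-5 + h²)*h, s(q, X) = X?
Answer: -295350/5359 ≈ -55.113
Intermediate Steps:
Z(h) = h*(-5 + h²)
l(o) = 1/(o*(-5 + o²))
C = -1/55 (C = 100/(-5500) = 100*(-1/5500) = -1/55 ≈ -0.018182)
1/(C + l(30)) = 1/(-1/55 + 1/(30*(-5 + 30²))) = 1/(-1/55 + 1/(30*(-5 + 900))) = 1/(-1/55 + (1/30)/895) = 1/(-1/55 + (1/30)*(1/895)) = 1/(-1/55 + 1/26850) = 1/(-5359/295350) = -295350/5359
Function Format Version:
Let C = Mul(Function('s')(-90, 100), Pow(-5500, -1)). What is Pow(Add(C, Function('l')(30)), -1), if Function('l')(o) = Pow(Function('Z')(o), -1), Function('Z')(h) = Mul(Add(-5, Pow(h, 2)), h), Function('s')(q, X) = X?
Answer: Rational(-295350, 5359) ≈ -55.113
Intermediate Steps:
Function('Z')(h) = Mul(h, Add(-5, Pow(h, 2)))
Function('l')(o) = Mul(Pow(o, -1), Pow(Add(-5, Pow(o, 2)), -1)) (Function('l')(o) = Pow(Mul(o, Add(-5, Pow(o, 2))), -1) = Mul(Pow(o, -1), Pow(Add(-5, Pow(o, 2)), -1)))
C = Rational(-1, 55) (C = Mul(100, Pow(-5500, -1)) = Mul(100, Rational(-1, 5500)) = Rational(-1, 55) ≈ -0.018182)
Pow(Add(C, Function('l')(30)), -1) = Pow(Add(Rational(-1, 55), Mul(Pow(30, -1), Pow(Add(-5, Pow(30, 2)), -1))), -1) = Pow(Add(Rational(-1, 55), Mul(Rational(1, 30), Pow(Add(-5, 900), -1))), -1) = Pow(Add(Rational(-1, 55), Mul(Rational(1, 30), Pow(895, -1))), -1) = Pow(Add(Rational(-1, 55), Mul(Rational(1, 30), Rational(1, 895))), -1) = Pow(Add(Rational(-1, 55), Rational(1, 26850)), -1) = Pow(Rational(-5359, 295350), -1) = Rational(-295350, 5359)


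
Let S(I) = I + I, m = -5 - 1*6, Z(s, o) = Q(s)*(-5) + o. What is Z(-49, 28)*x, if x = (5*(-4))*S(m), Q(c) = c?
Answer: 120120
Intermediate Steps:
Z(s, o) = o - 5*s (Z(s, o) = s*(-5) + o = -5*s + o = o - 5*s)
m = -11 (m = -5 - 6 = -11)
S(I) = 2*I
x = 440 (x = (5*(-4))*(2*(-11)) = -20*(-22) = 440)
Z(-49, 28)*x = (28 - 5*(-49))*440 = (28 + 245)*440 = 273*440 = 120120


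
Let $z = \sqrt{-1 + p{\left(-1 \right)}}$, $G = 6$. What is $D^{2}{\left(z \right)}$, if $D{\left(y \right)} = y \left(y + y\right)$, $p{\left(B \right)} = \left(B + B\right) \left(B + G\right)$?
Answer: $484$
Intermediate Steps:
$p{\left(B \right)} = 2 B \left(6 + B\right)$ ($p{\left(B \right)} = \left(B + B\right) \left(B + 6\right) = 2 B \left(6 + B\right)$)
$z = i \sqrt{11}$ ($z = \sqrt{-1 + 2 \left(-1\right) \left(6 - 1\right)} = \sqrt{-1 + 2 \left(-1\right) 5} = \sqrt{-1 - 10} = \sqrt{-11} = i \sqrt{11} \approx 3.3166 i$)
$D{\left(y \right)} = 2 y^{2}$ ($D{\left(y \right)} = y 2 y = 2 y^{2}$)
$D^{2}{\left(z \right)} = \left(2 \left(i \sqrt{11}\right)^{2}\right)^{2} = \left(2 \left(-11\right)\right)^{2} = \left(-22\right)^{2} = 484$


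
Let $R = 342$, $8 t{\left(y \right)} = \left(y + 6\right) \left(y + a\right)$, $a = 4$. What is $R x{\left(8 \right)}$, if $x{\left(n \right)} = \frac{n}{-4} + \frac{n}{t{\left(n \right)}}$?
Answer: $- \frac{3876}{7} \approx -553.71$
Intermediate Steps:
$t{\left(y \right)} = \frac{\left(4 + y\right) \left(6 + y\right)}{8}$ ($t{\left(y \right)} = \frac{\left(y + 6\right) \left(y + 4\right)}{8} = \frac{\left(6 + y\right) \left(4 + y\right)}{8} = \frac{\left(4 + y\right) \left(6 + y\right)}{8}$)
$x{\left(n \right)} = - \frac{n}{4} + \frac{n}{3 + \frac{n^{2}}{8} + \frac{5 n}{4}}$ ($x{\left(n \right)} = \frac{n}{-4} + \frac{n}{3 + \frac{n^{2}}{8} + \frac{5 n}{4}} = n \left(- \frac{1}{4}\right) + \frac{n}{3 + \frac{n^{2}}{8} + \frac{5 n}{4}} = - \frac{n}{4} + \frac{n}{3 + \frac{n^{2}}{8} + \frac{5 n}{4}}$)
$R x{\left(8 \right)} = 342 \cdot \frac{1}{4} \cdot 8 \frac{1}{24 + 8^{2} + 10 \cdot 8} \left(8 - 8^{2} - 80\right) = 342 \cdot \frac{1}{4} \cdot 8 \frac{1}{24 + 64 + 80} \left(8 - 64 - 80\right) = 342 \cdot \frac{1}{4} \cdot 8 \cdot \frac{1}{168} \left(8 - 64 - 80\right) = 342 \cdot \frac{1}{4} \cdot 8 \cdot \frac{1}{168} \left(-136\right) = 342 \left(- \frac{34}{21}\right) = - \frac{3876}{7}$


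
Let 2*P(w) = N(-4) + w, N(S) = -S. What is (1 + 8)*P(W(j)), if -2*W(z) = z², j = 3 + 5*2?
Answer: -1449/4 ≈ -362.25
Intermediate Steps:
j = 13 (j = 3 + 10 = 13)
W(z) = -z²/2
P(w) = 2 + w/2 (P(w) = (-1*(-4) + w)/2 = (4 + w)/2 = 2 + w/2)
(1 + 8)*P(W(j)) = (1 + 8)*(2 + (-½*13²)/2) = 9*(2 + (-½*169)/2) = 9*(2 + (½)*(-169/2)) = 9*(2 - 169/4) = 9*(-161/4) = -1449/4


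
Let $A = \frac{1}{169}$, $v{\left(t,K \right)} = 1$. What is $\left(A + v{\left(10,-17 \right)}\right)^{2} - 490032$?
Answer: $- \frac{13995775052}{28561} \approx -4.9003 \cdot 10^{5}$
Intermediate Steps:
$A = \frac{1}{169} \approx 0.0059172$
$\left(A + v{\left(10,-17 \right)}\right)^{2} - 490032 = \left(\frac{1}{169} + 1\right)^{2} - 490032 = \left(\frac{170}{169}\right)^{2} - 490032 = \frac{28900}{28561} - 490032 = - \frac{13995775052}{28561}$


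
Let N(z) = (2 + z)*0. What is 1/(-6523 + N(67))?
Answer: -1/6523 ≈ -0.00015330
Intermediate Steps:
N(z) = 0
1/(-6523 + N(67)) = 1/(-6523 + 0) = 1/(-6523) = -1/6523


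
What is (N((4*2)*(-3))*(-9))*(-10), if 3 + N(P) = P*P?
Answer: 51570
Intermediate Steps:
N(P) = -3 + P² (N(P) = -3 + P*P = -3 + P²)
(N((4*2)*(-3))*(-9))*(-10) = ((-3 + ((4*2)*(-3))²)*(-9))*(-10) = ((-3 + (8*(-3))²)*(-9))*(-10) = ((-3 + (-24)²)*(-9))*(-10) = ((-3 + 576)*(-9))*(-10) = (573*(-9))*(-10) = -5157*(-10) = 51570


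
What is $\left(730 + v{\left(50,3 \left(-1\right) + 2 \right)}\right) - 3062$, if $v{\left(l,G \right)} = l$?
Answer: $-2282$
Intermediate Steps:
$\left(730 + v{\left(50,3 \left(-1\right) + 2 \right)}\right) - 3062 = \left(730 + 50\right) - 3062 = 780 - 3062 = -2282$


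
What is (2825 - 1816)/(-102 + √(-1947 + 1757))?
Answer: -51459/5297 - 1009*I*√190/10594 ≈ -9.7147 - 1.3128*I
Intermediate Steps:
(2825 - 1816)/(-102 + √(-1947 + 1757)) = 1009/(-102 + √(-190)) = 1009/(-102 + I*√190)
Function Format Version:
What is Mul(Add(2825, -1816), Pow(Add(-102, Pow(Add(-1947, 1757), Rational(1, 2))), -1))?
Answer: Add(Rational(-51459, 5297), Mul(Rational(-1009, 10594), I, Pow(190, Rational(1, 2)))) ≈ Add(-9.7147, Mul(-1.3128, I))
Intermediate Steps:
Mul(Add(2825, -1816), Pow(Add(-102, Pow(Add(-1947, 1757), Rational(1, 2))), -1)) = Mul(1009, Pow(Add(-102, Pow(-190, Rational(1, 2))), -1)) = Mul(1009, Pow(Add(-102, Mul(I, Pow(190, Rational(1, 2)))), -1))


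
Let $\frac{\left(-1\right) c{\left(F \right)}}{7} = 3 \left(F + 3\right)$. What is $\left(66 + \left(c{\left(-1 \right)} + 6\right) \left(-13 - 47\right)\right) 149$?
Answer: $331674$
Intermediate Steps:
$c{\left(F \right)} = -63 - 21 F$ ($c{\left(F \right)} = - 7 \cdot 3 \left(F + 3\right) = - 7 \cdot 3 \left(3 + F\right) = - 7 \left(9 + 3 F\right) = -63 - 21 F$)
$\left(66 + \left(c{\left(-1 \right)} + 6\right) \left(-13 - 47\right)\right) 149 = \left(66 + \left(\left(-63 - -21\right) + 6\right) \left(-13 - 47\right)\right) 149 = \left(66 + \left(\left(-63 + 21\right) + 6\right) \left(-60\right)\right) 149 = \left(66 + \left(-42 + 6\right) \left(-60\right)\right) 149 = \left(66 - -2160\right) 149 = \left(66 + 2160\right) 149 = 2226 \cdot 149 = 331674$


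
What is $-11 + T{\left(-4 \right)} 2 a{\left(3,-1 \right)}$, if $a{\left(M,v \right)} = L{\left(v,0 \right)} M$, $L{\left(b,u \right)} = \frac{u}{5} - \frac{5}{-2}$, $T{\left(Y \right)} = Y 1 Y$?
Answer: $229$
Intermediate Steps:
$T{\left(Y \right)} = Y^{2}$ ($T{\left(Y \right)} = Y Y = Y^{2}$)
$L{\left(b,u \right)} = \frac{5}{2} + \frac{u}{5}$ ($L{\left(b,u \right)} = u \frac{1}{5} - - \frac{5}{2} = \frac{u}{5} + \frac{5}{2} = \frac{5}{2} + \frac{u}{5}$)
$a{\left(M,v \right)} = \frac{5 M}{2}$ ($a{\left(M,v \right)} = \left(\frac{5}{2} + \frac{1}{5} \cdot 0\right) M = \left(\frac{5}{2} + 0\right) M = \frac{5 M}{2}$)
$-11 + T{\left(-4 \right)} 2 a{\left(3,-1 \right)} = -11 + \left(-4\right)^{2} \cdot 2 \cdot \frac{5}{2} \cdot 3 = -11 + 16 \cdot 2 \cdot \frac{15}{2} = -11 + 16 \cdot 15 = -11 + 240 = 229$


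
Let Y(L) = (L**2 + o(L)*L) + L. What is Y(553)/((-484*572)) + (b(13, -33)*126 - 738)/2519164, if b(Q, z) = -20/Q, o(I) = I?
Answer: -385604281197/174356378768 ≈ -2.2116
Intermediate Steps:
Y(L) = L + 2*L**2 (Y(L) = (L**2 + L*L) + L = (L**2 + L**2) + L = 2*L**2 + L = L + 2*L**2)
Y(553)/((-484*572)) + (b(13, -33)*126 - 738)/2519164 = (553*(1 + 2*553))/((-484*572)) + (-20/13*126 - 738)/2519164 = (553*(1 + 1106))/(-276848) + (-20*1/13*126 - 738)*(1/2519164) = (553*1107)*(-1/276848) + (-20/13*126 - 738)*(1/2519164) = 612171*(-1/276848) + (-2520/13 - 738)*(1/2519164) = -612171/276848 - 12114/13*1/2519164 = -612171/276848 - 6057/16374566 = -385604281197/174356378768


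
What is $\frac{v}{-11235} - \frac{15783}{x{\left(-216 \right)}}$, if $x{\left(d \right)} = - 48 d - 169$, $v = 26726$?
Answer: $- \frac{64271497}{16369395} \approx -3.9263$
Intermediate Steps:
$x{\left(d \right)} = -169 - 48 d$
$\frac{v}{-11235} - \frac{15783}{x{\left(-216 \right)}} = \frac{26726}{-11235} - \frac{15783}{-169 - -10368} = 26726 \left(- \frac{1}{11235}\right) - \frac{15783}{-169 + 10368} = - \frac{3818}{1605} - \frac{15783}{10199} = - \frac{64271497}{16369395}$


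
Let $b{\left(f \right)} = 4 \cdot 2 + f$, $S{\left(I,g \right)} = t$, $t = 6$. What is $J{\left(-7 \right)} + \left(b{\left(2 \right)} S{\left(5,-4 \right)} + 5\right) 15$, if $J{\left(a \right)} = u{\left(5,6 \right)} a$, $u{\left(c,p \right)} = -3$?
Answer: $996$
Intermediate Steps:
$S{\left(I,g \right)} = 6$
$b{\left(f \right)} = 8 + f$
$J{\left(a \right)} = - 3 a$
$J{\left(-7 \right)} + \left(b{\left(2 \right)} S{\left(5,-4 \right)} + 5\right) 15 = \left(-3\right) \left(-7\right) + \left(\left(8 + 2\right) 6 + 5\right) 15 = 21 + \left(10 \cdot 6 + 5\right) 15 = 21 + \left(60 + 5\right) 15 = 21 + 65 \cdot 15 = 21 + 975 = 996$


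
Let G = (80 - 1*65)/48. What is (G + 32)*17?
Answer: 8789/16 ≈ 549.31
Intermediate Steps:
G = 5/16 (G = (80 - 65)*(1/48) = 15*(1/48) = 5/16 ≈ 0.31250)
(G + 32)*17 = (5/16 + 32)*17 = (517/16)*17 = 8789/16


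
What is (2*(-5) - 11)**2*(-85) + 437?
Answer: -37048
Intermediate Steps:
(2*(-5) - 11)**2*(-85) + 437 = (-10 - 11)**2*(-85) + 437 = (-21)**2*(-85) + 437 = 441*(-85) + 437 = -37485 + 437 = -37048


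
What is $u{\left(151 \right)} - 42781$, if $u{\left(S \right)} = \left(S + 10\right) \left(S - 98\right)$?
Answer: $-34248$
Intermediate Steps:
$u{\left(S \right)} = \left(-98 + S\right) \left(10 + S\right)$ ($u{\left(S \right)} = \left(10 + S\right) \left(-98 + S\right) = \left(-98 + S\right) \left(10 + S\right)$)
$u{\left(151 \right)} - 42781 = \left(-980 + 151^{2} - 13288\right) - 42781 = \left(-980 + 22801 - 13288\right) - 42781 = 8533 - 42781 = -34248$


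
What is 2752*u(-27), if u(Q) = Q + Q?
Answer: -148608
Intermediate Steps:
u(Q) = 2*Q
2752*u(-27) = 2752*(2*(-27)) = 2752*(-54) = -148608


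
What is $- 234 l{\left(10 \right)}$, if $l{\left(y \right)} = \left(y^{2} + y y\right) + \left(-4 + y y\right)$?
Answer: $-69264$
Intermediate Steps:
$l{\left(y \right)} = -4 + 3 y^{2}$ ($l{\left(y \right)} = \left(y^{2} + y^{2}\right) + \left(-4 + y^{2}\right) = 2 y^{2} + \left(-4 + y^{2}\right) = -4 + 3 y^{2}$)
$- 234 l{\left(10 \right)} = - 234 \left(-4 + 3 \cdot 10^{2}\right) = - 234 \left(-4 + 3 \cdot 100\right) = - 234 \left(-4 + 300\right) = \left(-234\right) 296 = -69264$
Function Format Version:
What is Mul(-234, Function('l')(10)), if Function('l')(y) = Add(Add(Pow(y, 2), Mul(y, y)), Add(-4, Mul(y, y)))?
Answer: -69264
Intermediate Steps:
Function('l')(y) = Add(-4, Mul(3, Pow(y, 2))) (Function('l')(y) = Add(Add(Pow(y, 2), Pow(y, 2)), Add(-4, Pow(y, 2))) = Add(Mul(2, Pow(y, 2)), Add(-4, Pow(y, 2))) = Add(-4, Mul(3, Pow(y, 2))))
Mul(-234, Function('l')(10)) = Mul(-234, Add(-4, Mul(3, Pow(10, 2)))) = Mul(-234, Add(-4, Mul(3, 100))) = Mul(-234, Add(-4, 300)) = Mul(-234, 296) = -69264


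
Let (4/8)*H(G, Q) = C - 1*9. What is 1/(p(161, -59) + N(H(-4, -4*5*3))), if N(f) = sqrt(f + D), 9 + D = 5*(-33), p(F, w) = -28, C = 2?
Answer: -7/243 - I*sqrt(47)/486 ≈ -0.028807 - 0.014106*I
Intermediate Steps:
D = -174 (D = -9 + 5*(-33) = -9 - 165 = -174)
H(G, Q) = -14 (H(G, Q) = 2*(2 - 1*9) = 2*(2 - 9) = 2*(-7) = -14)
N(f) = sqrt(-174 + f) (N(f) = sqrt(f - 174) = sqrt(-174 + f))
1/(p(161, -59) + N(H(-4, -4*5*3))) = 1/(-28 + sqrt(-174 - 14)) = 1/(-28 + sqrt(-188)) = 1/(-28 + 2*I*sqrt(47))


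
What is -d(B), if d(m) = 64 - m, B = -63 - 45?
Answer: -172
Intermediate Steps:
B = -108
-d(B) = -(64 - 1*(-108)) = -(64 + 108) = -1*172 = -172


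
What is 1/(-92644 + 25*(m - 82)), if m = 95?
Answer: -1/92319 ≈ -1.0832e-5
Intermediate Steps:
1/(-92644 + 25*(m - 82)) = 1/(-92644 + 25*(95 - 82)) = 1/(-92644 + 25*13) = 1/(-92644 + 325) = 1/(-92319) = -1/92319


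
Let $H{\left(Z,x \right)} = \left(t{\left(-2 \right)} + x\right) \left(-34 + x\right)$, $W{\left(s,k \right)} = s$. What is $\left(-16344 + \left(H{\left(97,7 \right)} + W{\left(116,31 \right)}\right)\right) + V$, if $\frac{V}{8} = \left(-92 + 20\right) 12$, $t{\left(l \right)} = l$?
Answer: $-23275$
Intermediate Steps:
$V = -6912$ ($V = 8 \left(-92 + 20\right) 12 = 8 \left(\left(-72\right) 12\right) = 8 \left(-864\right) = -6912$)
$H{\left(Z,x \right)} = \left(-34 + x\right) \left(-2 + x\right)$ ($H{\left(Z,x \right)} = \left(-2 + x\right) \left(-34 + x\right) = \left(-34 + x\right) \left(-2 + x\right)$)
$\left(-16344 + \left(H{\left(97,7 \right)} + W{\left(116,31 \right)}\right)\right) + V = \left(-16344 + \left(\left(68 + 7^{2} - 252\right) + 116\right)\right) - 6912 = \left(-16344 + \left(\left(68 + 49 - 252\right) + 116\right)\right) - 6912 = \left(-16344 + \left(-135 + 116\right)\right) - 6912 = \left(-16344 - 19\right) - 6912 = -16363 - 6912 = -23275$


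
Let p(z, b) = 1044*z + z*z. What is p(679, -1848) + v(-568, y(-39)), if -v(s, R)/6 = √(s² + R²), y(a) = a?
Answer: 1169917 - 6*√324145 ≈ 1.1665e+6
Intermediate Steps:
v(s, R) = -6*√(R² + s²) (v(s, R) = -6*√(s² + R²) = -6*√(R² + s²))
p(z, b) = z² + 1044*z (p(z, b) = 1044*z + z² = z² + 1044*z)
p(679, -1848) + v(-568, y(-39)) = 679*(1044 + 679) - 6*√((-39)² + (-568)²) = 679*1723 - 6*√(1521 + 322624) = 1169917 - 6*√324145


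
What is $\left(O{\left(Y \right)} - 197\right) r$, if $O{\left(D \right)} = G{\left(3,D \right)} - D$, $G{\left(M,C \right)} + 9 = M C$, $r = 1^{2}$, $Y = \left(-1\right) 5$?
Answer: $-216$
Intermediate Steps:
$Y = -5$
$r = 1$
$G{\left(M,C \right)} = -9 + C M$ ($G{\left(M,C \right)} = -9 + M C = -9 + C M$)
$O{\left(D \right)} = -9 + 2 D$ ($O{\left(D \right)} = \left(-9 + D 3\right) - D = \left(-9 + 3 D\right) - D = -9 + 2 D$)
$\left(O{\left(Y \right)} - 197\right) r = \left(\left(-9 + 2 \left(-5\right)\right) - 197\right) 1 = \left(\left(-9 - 10\right) - 197\right) 1 = \left(-19 - 197\right) 1 = \left(-216\right) 1 = -216$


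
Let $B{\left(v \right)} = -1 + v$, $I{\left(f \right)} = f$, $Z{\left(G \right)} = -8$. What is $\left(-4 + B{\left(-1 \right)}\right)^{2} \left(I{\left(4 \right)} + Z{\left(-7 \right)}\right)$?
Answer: $-144$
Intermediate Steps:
$\left(-4 + B{\left(-1 \right)}\right)^{2} \left(I{\left(4 \right)} + Z{\left(-7 \right)}\right) = \left(-4 - 2\right)^{2} \left(4 - 8\right) = \left(-4 - 2\right)^{2} \left(-4\right) = \left(-6\right)^{2} \left(-4\right) = 36 \left(-4\right) = -144$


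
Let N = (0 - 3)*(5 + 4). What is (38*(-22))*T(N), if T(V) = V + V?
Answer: 45144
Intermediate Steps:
N = -27 (N = -3*9 = -27)
T(V) = 2*V
(38*(-22))*T(N) = (38*(-22))*(2*(-27)) = -836*(-54) = 45144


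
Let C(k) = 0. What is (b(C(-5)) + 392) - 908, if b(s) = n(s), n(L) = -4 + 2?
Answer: -518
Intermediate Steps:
n(L) = -2
b(s) = -2
(b(C(-5)) + 392) - 908 = (-2 + 392) - 908 = 390 - 908 = -518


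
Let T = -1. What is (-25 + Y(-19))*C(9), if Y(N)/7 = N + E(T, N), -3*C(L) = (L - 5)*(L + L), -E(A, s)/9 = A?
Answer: 2280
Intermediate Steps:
E(A, s) = -9*A
C(L) = -2*L*(-5 + L)/3 (C(L) = -(L - 5)*(L + L)/3 = -(-5 + L)*2*L/3 = -2*L*(-5 + L)/3)
Y(N) = 63 + 7*N (Y(N) = 7*(N - 9*(-1)) = 7*(N + 9) = 7*(9 + N) = 63 + 7*N)
(-25 + Y(-19))*C(9) = (-25 + (63 + 7*(-19)))*((2/3)*9*(5 - 1*9)) = (-25 + (63 - 133))*((2/3)*9*(5 - 9)) = (-25 - 70)*((2/3)*9*(-4)) = -95*(-24) = 2280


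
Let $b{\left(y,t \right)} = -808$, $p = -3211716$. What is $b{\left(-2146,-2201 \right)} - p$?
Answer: $3210908$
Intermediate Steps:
$b{\left(-2146,-2201 \right)} - p = -808 - -3211716 = -808 + 3211716 = 3210908$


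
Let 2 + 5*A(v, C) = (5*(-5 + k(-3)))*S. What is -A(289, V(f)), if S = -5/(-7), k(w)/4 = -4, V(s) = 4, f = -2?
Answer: 77/5 ≈ 15.400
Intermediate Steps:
k(w) = -16 (k(w) = 4*(-4) = -16)
S = 5/7 (S = -5*(-⅐) = 5/7 ≈ 0.71429)
A(v, C) = -77/5 (A(v, C) = -⅖ + ((5*(-5 - 16))*(5/7))/5 = -⅖ + ((5*(-21))*(5/7))/5 = -⅖ + (-105*5/7)/5 = -⅖ + (⅕)*(-75) = -⅖ - 15 = -77/5)
-A(289, V(f)) = -1*(-77/5) = 77/5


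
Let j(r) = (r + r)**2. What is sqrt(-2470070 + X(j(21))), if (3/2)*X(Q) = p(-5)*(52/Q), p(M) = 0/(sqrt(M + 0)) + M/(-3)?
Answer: 10*I*sqrt(98037077)/63 ≈ 1571.6*I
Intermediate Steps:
j(r) = 4*r**2 (j(r) = (2*r)**2 = 4*r**2)
p(M) = -M/3 (p(M) = 0/(sqrt(M)) + M*(-1/3) = 0/sqrt(M) - M/3 = 0 - M/3 = -M/3)
X(Q) = 520/(9*Q) (X(Q) = 2*((-1/3*(-5))*(52/Q))/3 = 2*(5*(52/Q)/3)/3 = 2*(260/(3*Q))/3 = 520/(9*Q))
sqrt(-2470070 + X(j(21))) = sqrt(-2470070 + 520/(9*((4*21**2)))) = sqrt(-2470070 + 520/(9*((4*441)))) = sqrt(-2470070 + (520/9)/1764) = sqrt(-2470070 + (520/9)*(1/1764)) = sqrt(-2470070 + 130/3969) = sqrt(-9803707700/3969) = 10*I*sqrt(98037077)/63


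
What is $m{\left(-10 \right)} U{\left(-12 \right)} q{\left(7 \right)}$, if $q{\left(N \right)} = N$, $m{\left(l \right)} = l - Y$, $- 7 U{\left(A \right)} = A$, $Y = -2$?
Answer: $-96$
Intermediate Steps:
$U{\left(A \right)} = - \frac{A}{7}$
$m{\left(l \right)} = 2 + l$ ($m{\left(l \right)} = l - -2 = l + 2 = 2 + l$)
$m{\left(-10 \right)} U{\left(-12 \right)} q{\left(7 \right)} = \left(2 - 10\right) \left(\left(- \frac{1}{7}\right) \left(-12\right)\right) 7 = \left(-8\right) \frac{12}{7} \cdot 7 = \left(- \frac{96}{7}\right) 7 = -96$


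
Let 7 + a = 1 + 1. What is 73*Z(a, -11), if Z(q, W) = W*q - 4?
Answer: 3723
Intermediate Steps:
a = -5 (a = -7 + (1 + 1) = -7 + 2 = -5)
Z(q, W) = -4 + W*q
73*Z(a, -11) = 73*(-4 - 11*(-5)) = 73*(-4 + 55) = 73*51 = 3723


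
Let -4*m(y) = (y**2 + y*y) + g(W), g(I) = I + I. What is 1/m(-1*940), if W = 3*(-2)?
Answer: -1/441797 ≈ -2.2635e-6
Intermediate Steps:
W = -6
g(I) = 2*I
m(y) = 3 - y**2/2 (m(y) = -((y**2 + y*y) + 2*(-6))/4 = -((y**2 + y**2) - 12)/4 = -(2*y**2 - 12)/4 = -(-12 + 2*y**2)/4 = 3 - y**2/2)
1/m(-1*940) = 1/(3 - (-1*940)**2/2) = 1/(3 - 1/2*(-940)**2) = 1/(3 - 1/2*883600) = 1/(3 - 441800) = 1/(-441797) = -1/441797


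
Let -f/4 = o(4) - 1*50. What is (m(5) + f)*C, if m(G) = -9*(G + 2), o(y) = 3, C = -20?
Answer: -2500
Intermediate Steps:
f = 188 (f = -4*(3 - 1*50) = -4*(3 - 50) = -4*(-47) = 188)
m(G) = -18 - 9*G (m(G) = -9*(2 + G) = -18 - 9*G)
(m(5) + f)*C = ((-18 - 9*5) + 188)*(-20) = ((-18 - 45) + 188)*(-20) = (-63 + 188)*(-20) = 125*(-20) = -2500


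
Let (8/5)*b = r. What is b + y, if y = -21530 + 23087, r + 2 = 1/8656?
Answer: 107732581/69248 ≈ 1555.8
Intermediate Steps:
r = -17311/8656 (r = -2 + 1/8656 = -17311/8656 ≈ -1.9999)
b = -86555/69248 (b = (5/8)*(-17311/8656) = -86555/69248 ≈ -1.2499)
y = 1557
b + y = -86555/69248 + 1557 = 107732581/69248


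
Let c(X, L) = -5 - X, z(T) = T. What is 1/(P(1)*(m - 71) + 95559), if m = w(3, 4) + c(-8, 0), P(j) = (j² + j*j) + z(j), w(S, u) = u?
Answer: 1/95367 ≈ 1.0486e-5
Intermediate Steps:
P(j) = j + 2*j² (P(j) = (j² + j*j) + j = (j² + j²) + j = 2*j² + j = j + 2*j²)
m = 7 (m = 4 + (-5 - 1*(-8)) = 4 + (-5 + 8) = 4 + 3 = 7)
1/(P(1)*(m - 71) + 95559) = 1/((1*(1 + 2*1))*(7 - 71) + 95559) = 1/((1*(1 + 2))*(-64) + 95559) = 1/((1*3)*(-64) + 95559) = 1/(3*(-64) + 95559) = 1/(-192 + 95559) = 1/95367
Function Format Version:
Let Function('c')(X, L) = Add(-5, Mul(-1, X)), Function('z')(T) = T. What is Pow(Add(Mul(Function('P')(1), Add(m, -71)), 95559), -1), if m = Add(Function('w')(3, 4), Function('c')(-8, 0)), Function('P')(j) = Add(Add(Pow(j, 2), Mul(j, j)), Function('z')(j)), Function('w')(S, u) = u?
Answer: Rational(1, 95367) ≈ 1.0486e-5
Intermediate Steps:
Function('P')(j) = Add(j, Mul(2, Pow(j, 2))) (Function('P')(j) = Add(Add(Pow(j, 2), Mul(j, j)), j) = Add(Add(Pow(j, 2), Pow(j, 2)), j) = Add(Mul(2, Pow(j, 2)), j) = Add(j, Mul(2, Pow(j, 2))))
m = 7 (m = Add(4, Add(-5, Mul(-1, -8))) = Add(4, Add(-5, 8)) = Add(4, 3) = 7)
Pow(Add(Mul(Function('P')(1), Add(m, -71)), 95559), -1) = Pow(Add(Mul(Mul(1, Add(1, Mul(2, 1))), Add(7, -71)), 95559), -1) = Pow(Add(Mul(Mul(1, Add(1, 2)), -64), 95559), -1) = Pow(Add(Mul(Mul(1, 3), -64), 95559), -1) = Pow(Add(Mul(3, -64), 95559), -1) = Pow(Add(-192, 95559), -1) = Pow(95367, -1) = Rational(1, 95367)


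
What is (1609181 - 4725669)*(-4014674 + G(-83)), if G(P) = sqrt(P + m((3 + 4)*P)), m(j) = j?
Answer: 12511683344912 - 6232976*I*sqrt(166) ≈ 1.2512e+13 - 8.0306e+7*I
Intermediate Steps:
G(P) = 2*sqrt(2)*sqrt(P) (G(P) = sqrt(P + (3 + 4)*P) = sqrt(P + 7*P) = sqrt(8*P) = 2*sqrt(2)*sqrt(P))
(1609181 - 4725669)*(-4014674 + G(-83)) = (1609181 - 4725669)*(-4014674 + 2*sqrt(2)*sqrt(-83)) = -3116488*(-4014674 + 2*sqrt(2)*(I*sqrt(83))) = -3116488*(-4014674 + 2*I*sqrt(166)) = 12511683344912 - 6232976*I*sqrt(166)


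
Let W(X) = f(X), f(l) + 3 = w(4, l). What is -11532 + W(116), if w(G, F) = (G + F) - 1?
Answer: -11416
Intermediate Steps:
w(G, F) = -1 + F + G (w(G, F) = (F + G) - 1 = -1 + F + G)
f(l) = l (f(l) = -3 + (-1 + l + 4) = -3 + (3 + l) = l)
W(X) = X
-11532 + W(116) = -11532 + 116 = -11416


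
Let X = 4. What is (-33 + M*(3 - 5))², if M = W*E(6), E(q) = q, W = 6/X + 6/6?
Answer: 3969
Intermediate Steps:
W = 5/2 (W = 6/4 + 6/6 = 6*(¼) + 6*(⅙) = 3/2 + 1 = 5/2 ≈ 2.5000)
M = 15 (M = (5/2)*6 = 15)
(-33 + M*(3 - 5))² = (-33 + 15*(3 - 5))² = (-33 + 15*(-2))² = (-33 - 30)² = (-63)² = 3969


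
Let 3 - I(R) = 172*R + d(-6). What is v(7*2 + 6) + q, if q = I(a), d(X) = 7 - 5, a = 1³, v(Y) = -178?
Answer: -349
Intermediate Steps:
a = 1
d(X) = 2
I(R) = 1 - 172*R (I(R) = 3 - (172*R + 2) = 3 - (2 + 172*R) = 3 + (-2 - 172*R) = 1 - 172*R)
q = -171 (q = 1 - 172*1 = 1 - 172 = -171)
v(7*2 + 6) + q = -178 - 171 = -349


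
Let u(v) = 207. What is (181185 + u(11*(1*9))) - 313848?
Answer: -132456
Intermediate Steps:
(181185 + u(11*(1*9))) - 313848 = (181185 + 207) - 313848 = 181392 - 313848 = -132456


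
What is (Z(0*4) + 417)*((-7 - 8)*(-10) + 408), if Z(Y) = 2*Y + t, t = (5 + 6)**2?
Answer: 300204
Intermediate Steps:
t = 121 (t = 11**2 = 121)
Z(Y) = 121 + 2*Y (Z(Y) = 2*Y + 121 = 121 + 2*Y)
(Z(0*4) + 417)*((-7 - 8)*(-10) + 408) = ((121 + 2*(0*4)) + 417)*((-7 - 8)*(-10) + 408) = ((121 + 2*0) + 417)*(-15*(-10) + 408) = ((121 + 0) + 417)*(150 + 408) = (121 + 417)*558 = 538*558 = 300204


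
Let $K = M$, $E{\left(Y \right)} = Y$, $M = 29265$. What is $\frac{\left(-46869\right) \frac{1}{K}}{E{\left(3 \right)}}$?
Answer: $- \frac{15623}{29265} \approx -0.53385$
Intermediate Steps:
$K = 29265$
$\frac{\left(-46869\right) \frac{1}{K}}{E{\left(3 \right)}} = \frac{\left(-46869\right) \frac{1}{29265}}{3} = \left(-46869\right) \frac{1}{29265} \cdot \frac{1}{3} = \left(- \frac{15623}{9755}\right) \frac{1}{3} = - \frac{15623}{29265}$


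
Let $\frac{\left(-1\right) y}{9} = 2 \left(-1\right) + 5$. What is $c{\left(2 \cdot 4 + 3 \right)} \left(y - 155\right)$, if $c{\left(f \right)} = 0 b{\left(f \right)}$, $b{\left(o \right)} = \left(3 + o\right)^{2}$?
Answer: $0$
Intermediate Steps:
$y = -27$ ($y = - 9 \left(2 \left(-1\right) + 5\right) = - 9 \left(-2 + 5\right) = \left(-9\right) 3 = -27$)
$c{\left(f \right)} = 0$ ($c{\left(f \right)} = 0 \left(3 + f\right)^{2} = 0$)
$c{\left(2 \cdot 4 + 3 \right)} \left(y - 155\right) = 0 \left(-27 - 155\right) = 0 \left(-182\right) = 0$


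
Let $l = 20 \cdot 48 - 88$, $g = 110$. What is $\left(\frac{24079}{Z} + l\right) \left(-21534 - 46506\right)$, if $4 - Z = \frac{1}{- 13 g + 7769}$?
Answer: $- \frac{216177109848}{461} \approx -4.6893 \cdot 10^{8}$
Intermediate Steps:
$Z = \frac{25355}{6339}$ ($Z = 4 - \frac{1}{\left(-13\right) 110 + 7769} = 4 - \frac{1}{-1430 + 7769} = 4 - \frac{1}{6339} = \frac{25355}{6339} \approx 3.9998$)
$l = 872$ ($l = 960 - 88 = 872$)
$\left(\frac{24079}{Z} + l\right) \left(-21534 - 46506\right) = \left(\frac{24079}{\frac{25355}{6339}} + 872\right) \left(-21534 - 46506\right) = \left(24079 \cdot \frac{6339}{25355} + 872\right) \left(-68040\right) = \left(\frac{13876071}{2305} + 872\right) \left(-68040\right) = \frac{15886031}{2305} \left(-68040\right) = - \frac{216177109848}{461}$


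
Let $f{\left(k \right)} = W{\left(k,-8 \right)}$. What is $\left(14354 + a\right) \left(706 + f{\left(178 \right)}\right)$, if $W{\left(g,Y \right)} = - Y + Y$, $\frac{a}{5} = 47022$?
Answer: $176121584$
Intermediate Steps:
$a = 235110$ ($a = 5 \cdot 47022 = 235110$)
$W{\left(g,Y \right)} = 0$
$f{\left(k \right)} = 0$
$\left(14354 + a\right) \left(706 + f{\left(178 \right)}\right) = \left(14354 + 235110\right) \left(706 + 0\right) = 249464 \cdot 706 = 176121584$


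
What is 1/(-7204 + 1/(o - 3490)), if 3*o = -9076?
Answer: -19546/140809387 ≈ -0.00013881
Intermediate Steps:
o = -9076/3 (o = (⅓)*(-9076) = -9076/3 ≈ -3025.3)
1/(-7204 + 1/(o - 3490)) = 1/(-7204 + 1/(-9076/3 - 3490)) = 1/(-7204 + 1/(-19546/3)) = 1/(-7204 - 3/19546) = 1/(-140809387/19546) = -19546/140809387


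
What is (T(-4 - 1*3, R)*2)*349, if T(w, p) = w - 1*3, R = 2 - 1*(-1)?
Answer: -6980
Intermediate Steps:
R = 3 (R = 2 + 1 = 3)
T(w, p) = -3 + w (T(w, p) = w - 3 = -3 + w)
(T(-4 - 1*3, R)*2)*349 = ((-3 + (-4 - 1*3))*2)*349 = ((-3 + (-4 - 3))*2)*349 = ((-3 - 7)*2)*349 = -10*2*349 = -20*349 = -6980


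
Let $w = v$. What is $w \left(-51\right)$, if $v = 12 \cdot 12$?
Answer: $-7344$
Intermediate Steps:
$v = 144$
$w = 144$
$w \left(-51\right) = 144 \left(-51\right) = -7344$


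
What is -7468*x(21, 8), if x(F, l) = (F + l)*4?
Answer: -866288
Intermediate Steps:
x(F, l) = 4*F + 4*l
-7468*x(21, 8) = -7468*(4*21 + 4*8) = -7468*(84 + 32) = -7468*116 = -866288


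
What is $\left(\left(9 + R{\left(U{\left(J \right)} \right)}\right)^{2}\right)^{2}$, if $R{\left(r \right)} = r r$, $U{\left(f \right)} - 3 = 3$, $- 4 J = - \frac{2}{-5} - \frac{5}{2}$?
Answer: $4100625$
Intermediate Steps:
$J = \frac{21}{40}$ ($J = - \frac{- \frac{2}{-5} - \frac{5}{2}}{4} = - \frac{\left(-2\right) \left(- \frac{1}{5}\right) - \frac{5}{2}}{4} = - \frac{\frac{2}{5} - \frac{5}{2}}{4} = \left(- \frac{1}{4}\right) \left(- \frac{21}{10}\right) = \frac{21}{40} \approx 0.525$)
$U{\left(f \right)} = 6$ ($U{\left(f \right)} = 3 + 3 = 6$)
$R{\left(r \right)} = r^{2}$
$\left(\left(9 + R{\left(U{\left(J \right)} \right)}\right)^{2}\right)^{2} = \left(\left(9 + 6^{2}\right)^{2}\right)^{2} = \left(\left(9 + 36\right)^{2}\right)^{2} = \left(45^{2}\right)^{2} = 2025^{2} = 4100625$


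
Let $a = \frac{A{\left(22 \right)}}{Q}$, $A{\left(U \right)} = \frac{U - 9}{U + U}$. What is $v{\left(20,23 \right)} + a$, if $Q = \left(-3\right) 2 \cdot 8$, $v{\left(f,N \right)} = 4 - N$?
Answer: $- \frac{40141}{2112} \approx -19.006$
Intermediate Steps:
$A{\left(U \right)} = \frac{-9 + U}{2 U}$
$Q = -48$ ($Q = \left(-6\right) 8 = -48$)
$a = - \frac{13}{2112}$ ($a = \frac{\frac{1}{2} \cdot \frac{1}{22} \left(-9 + 22\right)}{-48} = \frac{1}{2} \cdot \frac{1}{22} \cdot 13 \left(- \frac{1}{48}\right) = \frac{13}{44} \left(- \frac{1}{48}\right) = - \frac{13}{2112} \approx -0.0061553$)
$v{\left(20,23 \right)} + a = \left(4 - 23\right) - \frac{13}{2112} = -19 - \frac{13}{2112} = - \frac{40141}{2112}$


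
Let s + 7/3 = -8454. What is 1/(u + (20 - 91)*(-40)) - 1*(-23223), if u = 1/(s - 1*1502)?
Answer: 1970355395206/84844997 ≈ 23223.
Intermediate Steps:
s = -25369/3 (s = -7/3 - 8454 = -25369/3 ≈ -8456.3)
u = -3/29875 (u = 1/(-25369/3 - 1*1502) = 1/(-25369/3 - 1502) = 1/(-29875/3) = -3/29875 ≈ -0.00010042)
1/(u + (20 - 91)*(-40)) - 1*(-23223) = 1/(-3/29875 + (20 - 91)*(-40)) - 1*(-23223) = 1/(-3/29875 - 71*(-40)) + 23223 = 1/(-3/29875 + 2840) + 23223 = 1/(84844997/29875) + 23223 = 29875/84844997 + 23223 = 1970355395206/84844997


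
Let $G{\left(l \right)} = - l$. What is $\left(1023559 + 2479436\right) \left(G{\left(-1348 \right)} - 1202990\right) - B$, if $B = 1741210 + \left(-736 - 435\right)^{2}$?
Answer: $-4209349030241$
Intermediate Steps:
$B = 3112451$ ($B = 1741210 + \left(-1171\right)^{2} = 1741210 + 1371241 = 3112451$)
$\left(1023559 + 2479436\right) \left(G{\left(-1348 \right)} - 1202990\right) - B = \left(1023559 + 2479436\right) \left(\left(-1\right) \left(-1348\right) - 1202990\right) - 3112451 = 3502995 \left(1348 - 1202990\right) - 3112451 = 3502995 \left(-1201642\right) - 3112451 = -4209345917790 - 3112451 = -4209349030241$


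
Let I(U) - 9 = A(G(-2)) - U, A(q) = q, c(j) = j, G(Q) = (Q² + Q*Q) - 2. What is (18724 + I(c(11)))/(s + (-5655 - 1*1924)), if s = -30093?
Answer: -2341/4709 ≈ -0.49713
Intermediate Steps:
G(Q) = -2 + 2*Q² (G(Q) = (Q² + Q²) - 2 = 2*Q² - 2 = -2 + 2*Q²)
I(U) = 15 - U (I(U) = 9 + ((-2 + 2*(-2)²) - U) = 9 + ((-2 + 2*4) - U) = 9 + ((-2 + 8) - U) = 9 + (6 - U) = 15 - U)
(18724 + I(c(11)))/(s + (-5655 - 1*1924)) = (18724 + (15 - 1*11))/(-30093 + (-5655 - 1*1924)) = (18724 + (15 - 11))/(-30093 + (-5655 - 1924)) = (18724 + 4)/(-30093 - 7579) = 18728/(-37672) = 18728*(-1/37672) = -2341/4709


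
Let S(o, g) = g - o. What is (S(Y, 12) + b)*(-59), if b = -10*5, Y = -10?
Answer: 1652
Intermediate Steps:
b = -50
(S(Y, 12) + b)*(-59) = ((12 - 1*(-10)) - 50)*(-59) = ((12 + 10) - 50)*(-59) = (22 - 50)*(-59) = -28*(-59) = 1652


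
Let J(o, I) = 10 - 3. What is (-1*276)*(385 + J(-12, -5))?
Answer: -108192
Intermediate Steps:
J(o, I) = 7
(-1*276)*(385 + J(-12, -5)) = (-1*276)*(385 + 7) = -276*392 = -108192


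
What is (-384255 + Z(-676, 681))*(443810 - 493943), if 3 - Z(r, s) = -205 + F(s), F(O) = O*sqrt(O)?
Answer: 19253428251 + 34140573*sqrt(681) ≈ 2.0144e+10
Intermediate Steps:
F(O) = O**(3/2)
Z(r, s) = 208 - s**(3/2) (Z(r, s) = 3 - (-205 + s**(3/2)) = 3 + (205 - s**(3/2)) = 208 - s**(3/2))
(-384255 + Z(-676, 681))*(443810 - 493943) = (-384255 + (208 - 681**(3/2)))*(443810 - 493943) = (-384255 + (208 - 681*sqrt(681)))*(-50133) = (-384047 - 681*sqrt(681))*(-50133) = 19253428251 + 34140573*sqrt(681)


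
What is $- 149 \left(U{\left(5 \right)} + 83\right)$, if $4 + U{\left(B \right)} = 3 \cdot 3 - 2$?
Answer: $-12814$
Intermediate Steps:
$U{\left(B \right)} = 3$ ($U{\left(B \right)} = -4 + \left(3 \cdot 3 - 2\right) = -4 + \left(9 - 2\right) = -4 + 7 = 3$)
$- 149 \left(U{\left(5 \right)} + 83\right) = - 149 \left(3 + 83\right) = \left(-149\right) 86 = -12814$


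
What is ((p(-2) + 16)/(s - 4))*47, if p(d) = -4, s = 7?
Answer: 188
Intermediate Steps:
((p(-2) + 16)/(s - 4))*47 = ((-4 + 16)/(7 - 4))*47 = (12/3)*47 = (12*(1/3))*47 = 4*47 = 188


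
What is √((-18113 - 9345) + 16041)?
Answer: 7*I*√233 ≈ 106.85*I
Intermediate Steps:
√((-18113 - 9345) + 16041) = √(-27458 + 16041) = √(-11417) = 7*I*√233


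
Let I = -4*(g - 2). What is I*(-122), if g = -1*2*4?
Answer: -4880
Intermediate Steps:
g = -8 (g = -2*4 = -8)
I = 40 (I = -4*(-8 - 2) = -4*(-10) = 40)
I*(-122) = 40*(-122) = -4880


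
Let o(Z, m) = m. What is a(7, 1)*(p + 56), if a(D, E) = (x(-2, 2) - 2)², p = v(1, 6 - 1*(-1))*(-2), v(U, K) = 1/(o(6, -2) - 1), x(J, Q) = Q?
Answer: 0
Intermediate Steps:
v(U, K) = -⅓ (v(U, K) = 1/(-2 - 1) = 1/(-3) = -⅓)
p = ⅔ (p = -⅓*(-2) = ⅔ ≈ 0.66667)
a(D, E) = 0 (a(D, E) = (2 - 2)² = 0² = 0)
a(7, 1)*(p + 56) = 0*(⅔ + 56) = 0*(170/3) = 0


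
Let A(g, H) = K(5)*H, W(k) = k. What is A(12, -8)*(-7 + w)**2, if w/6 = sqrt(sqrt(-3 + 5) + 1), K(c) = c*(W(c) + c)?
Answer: -400*(7 - 6*sqrt(1 + sqrt(2)))**2 ≈ -2157.9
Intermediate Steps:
K(c) = 2*c**2 (K(c) = c*(c + c) = c*(2*c) = 2*c**2)
w = 6*sqrt(1 + sqrt(2)) (w = 6*sqrt(sqrt(-3 + 5) + 1) = 6*sqrt(sqrt(2) + 1) = 6*sqrt(1 + sqrt(2)) ≈ 9.3226)
A(g, H) = 50*H (A(g, H) = (2*5**2)*H = (2*25)*H = 50*H)
A(12, -8)*(-7 + w)**2 = (50*(-8))*(-7 + 6*sqrt(1 + sqrt(2)))**2 = -400*(-7 + 6*sqrt(1 + sqrt(2)))**2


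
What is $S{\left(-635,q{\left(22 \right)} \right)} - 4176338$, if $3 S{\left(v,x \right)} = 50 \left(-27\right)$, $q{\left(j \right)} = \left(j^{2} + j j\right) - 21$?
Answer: $-4176788$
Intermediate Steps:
$q{\left(j \right)} = -21 + 2 j^{2}$ ($q{\left(j \right)} = \left(j^{2} + j^{2}\right) - 21 = 2 j^{2} - 21 = -21 + 2 j^{2}$)
$S{\left(v,x \right)} = -450$ ($S{\left(v,x \right)} = \frac{50 \left(-27\right)}{3} = \frac{1}{3} \left(-1350\right) = -450$)
$S{\left(-635,q{\left(22 \right)} \right)} - 4176338 = -450 - 4176338 = -4176788$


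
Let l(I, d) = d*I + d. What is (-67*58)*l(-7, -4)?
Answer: -93264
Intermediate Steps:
l(I, d) = d + I*d (l(I, d) = I*d + d = d + I*d)
(-67*58)*l(-7, -4) = (-67*58)*(-4*(1 - 7)) = -(-15544)*(-6) = -3886*24 = -93264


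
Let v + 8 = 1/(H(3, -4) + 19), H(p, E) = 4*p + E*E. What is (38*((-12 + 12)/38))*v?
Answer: 0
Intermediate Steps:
H(p, E) = E² + 4*p (H(p, E) = 4*p + E² = E² + 4*p)
v = -375/47 (v = -8 + 1/(((-4)² + 4*3) + 19) = -8 + 1/((16 + 12) + 19) = -8 + 1/(28 + 19) = -8 + 1/47 = -375/47 ≈ -7.9787)
(38*((-12 + 12)/38))*v = (38*((-12 + 12)/38))*(-375/47) = (38*(0*(1/38)))*(-375/47) = (38*0)*(-375/47) = 0*(-375/47) = 0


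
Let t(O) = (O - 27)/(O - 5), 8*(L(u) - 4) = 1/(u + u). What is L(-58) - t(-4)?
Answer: 4631/8352 ≈ 0.55448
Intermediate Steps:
L(u) = 4 + 1/(16*u) (L(u) = 4 + 1/(8*(u + u)) = 4 + 1/(8*((2*u))) = 4 + (1/(2*u))/8 = 4 + 1/(16*u))
t(O) = (-27 + O)/(-5 + O)
L(-58) - t(-4) = (4 + (1/16)/(-58)) - (-27 - 4)/(-5 - 4) = (4 + (1/16)*(-1/58)) - (-31)/(-9) = (4 - 1/928) - (-1)*(-31)/9 = 3711/928 - 1*31/9 = 3711/928 - 31/9 = 4631/8352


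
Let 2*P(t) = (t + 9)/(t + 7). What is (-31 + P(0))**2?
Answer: 180625/196 ≈ 921.56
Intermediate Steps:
P(t) = (9 + t)/(2*(7 + t)) (P(t) = ((t + 9)/(t + 7))/2 = ((9 + t)/(7 + t))/2 = (9 + t)/(2*(7 + t)))
(-31 + P(0))**2 = (-31 + (9 + 0)/(2*(7 + 0)))**2 = (-31 + (1/2)*9/7)**2 = (-31 + (1/2)*(1/7)*9)**2 = (-31 + 9/14)**2 = (-425/14)**2 = 180625/196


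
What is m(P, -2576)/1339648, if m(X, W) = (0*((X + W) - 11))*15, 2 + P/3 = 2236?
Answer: 0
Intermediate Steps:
P = 6702 (P = -6 + 3*2236 = -6 + 6708 = 6702)
m(X, W) = 0 (m(X, W) = (0*((W + X) - 11))*15 = (0*(-11 + W + X))*15 = 0*15 = 0)
m(P, -2576)/1339648 = 0/1339648 = 0*(1/1339648) = 0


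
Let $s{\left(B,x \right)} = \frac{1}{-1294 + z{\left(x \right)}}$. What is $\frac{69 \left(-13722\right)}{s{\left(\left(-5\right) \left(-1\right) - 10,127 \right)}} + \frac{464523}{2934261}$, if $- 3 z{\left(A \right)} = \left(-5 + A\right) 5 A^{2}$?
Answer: $\frac{3038304788107991825}{978087} \approx 3.1064 \cdot 10^{12}$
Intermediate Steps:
$z{\left(A \right)} = - \frac{A^{2} \left(-25 + 5 A\right)}{3}$ ($z{\left(A \right)} = - \frac{\left(-5 + A\right) 5 A^{2}}{3} = - \frac{\left(-25 + 5 A\right) A^{2}}{3} = - \frac{A^{2} \left(-25 + 5 A\right)}{3}$)
$s{\left(B,x \right)} = \frac{1}{-1294 + \frac{5 x^{2} \left(5 - x\right)}{3}}$
$\frac{69 \left(-13722\right)}{s{\left(\left(-5\right) \left(-1\right) - 10,127 \right)}} + \frac{464523}{2934261} = \frac{69 \left(-13722\right)}{\left(-3\right) \frac{1}{3882 + 5 \cdot 127^{2} \left(-5 + 127\right)}} + \frac{464523}{2934261} = - \frac{946818}{\left(-3\right) \frac{1}{3882 + 5 \cdot 16129 \cdot 122}} + 464523 \cdot \frac{1}{2934261} = - \frac{946818}{\left(-3\right) \frac{1}{3882 + 9838690}} + \frac{154841}{978087} = - \frac{946818}{\left(-3\right) \frac{1}{9842572}} + \frac{154841}{978087} = - \frac{946818}{- \frac{3}{9842572}} + \frac{154841}{978087} = \left(-946818\right) \left(- \frac{9842572}{3}\right) + \frac{154841}{978087} = 3106374778632 + \frac{154841}{978087} = \frac{3038304788107991825}{978087}$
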